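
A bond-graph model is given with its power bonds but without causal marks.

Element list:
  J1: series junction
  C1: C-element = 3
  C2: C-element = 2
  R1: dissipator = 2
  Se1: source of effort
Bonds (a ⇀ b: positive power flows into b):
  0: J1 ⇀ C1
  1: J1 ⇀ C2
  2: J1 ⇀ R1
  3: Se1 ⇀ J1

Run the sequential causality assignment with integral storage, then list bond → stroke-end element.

bond 0 stroke→J1
bond 1 stroke→J1
bond 2 stroke→R1
bond 3 stroke→J1

b3 stroke at J1  (Se1 (Se) sets effort on bond)
b0 stroke at J1  (C1 integral (e out))
b1 stroke at J1  (C2 outputs effort q/C2)
b2 stroke at R1  (only one flow-in slot at J1)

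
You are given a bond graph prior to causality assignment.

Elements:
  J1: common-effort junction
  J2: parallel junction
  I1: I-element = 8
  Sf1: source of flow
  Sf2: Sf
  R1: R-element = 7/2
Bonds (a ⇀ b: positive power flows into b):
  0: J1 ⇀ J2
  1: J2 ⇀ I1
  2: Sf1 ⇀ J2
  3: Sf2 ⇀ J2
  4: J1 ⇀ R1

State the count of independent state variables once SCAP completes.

β2 stroke at Sf1  (source Sf1 imposes f)
β3 stroke at Sf2  (Sf2 (Sf) sets flow on bond)
β1 stroke at I1  (I1 integral (f out))
β0 stroke at J2  (only one effort-in slot at J2)
β4 stroke at J1  (closing 0-jn rule on J1)

1  (I1 all integral)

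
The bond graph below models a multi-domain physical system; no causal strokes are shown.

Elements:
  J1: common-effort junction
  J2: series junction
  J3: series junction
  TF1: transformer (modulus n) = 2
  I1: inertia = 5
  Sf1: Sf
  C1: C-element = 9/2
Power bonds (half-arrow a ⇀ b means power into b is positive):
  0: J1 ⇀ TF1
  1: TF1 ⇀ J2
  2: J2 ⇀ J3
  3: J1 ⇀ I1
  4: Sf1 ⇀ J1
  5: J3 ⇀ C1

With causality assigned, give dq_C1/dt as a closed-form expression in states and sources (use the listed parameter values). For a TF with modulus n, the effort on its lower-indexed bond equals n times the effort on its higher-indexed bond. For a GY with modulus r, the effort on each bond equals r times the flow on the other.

b4 stroke at Sf1  (Sf1 fixes flow; stroke at Sf1)
b3 stroke at I1  (I1: I, integral causality)
b0 stroke at J1  (J1 needs exactly one e-in)
b1 stroke at TF1  (TF1: transformer flips bond 0)
b2 stroke at J2  (1-jn J2 has f-setter on 1)
b5 stroke at J3  (J3 flow already set via bond 2)

dq_C1/dt = 2*F_Sf1 - 2*p_I1/5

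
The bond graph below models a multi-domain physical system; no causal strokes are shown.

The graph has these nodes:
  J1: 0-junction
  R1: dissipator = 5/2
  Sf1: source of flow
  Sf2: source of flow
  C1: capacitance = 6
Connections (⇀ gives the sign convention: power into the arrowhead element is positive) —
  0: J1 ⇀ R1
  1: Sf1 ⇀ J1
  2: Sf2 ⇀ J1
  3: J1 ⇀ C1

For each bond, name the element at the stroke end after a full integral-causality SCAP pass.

b1 stroke→Sf1  (source Sf1 imposes f)
b2 stroke→Sf2  (Sf2: flow source, stroke at near end)
b3 stroke→J1  (C1 integral (e out))
b0 stroke→R1  (J1: bond 3 brought effort, rest push out)

#0 stroke at R1
#1 stroke at Sf1
#2 stroke at Sf2
#3 stroke at J1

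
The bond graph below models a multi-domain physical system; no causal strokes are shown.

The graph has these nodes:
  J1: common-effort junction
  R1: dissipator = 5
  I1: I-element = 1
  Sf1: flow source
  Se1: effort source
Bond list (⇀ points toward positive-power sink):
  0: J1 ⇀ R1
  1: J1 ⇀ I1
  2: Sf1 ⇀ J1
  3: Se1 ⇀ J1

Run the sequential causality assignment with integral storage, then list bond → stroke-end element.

#0 |R1
#1 |I1
#2 |Sf1
#3 |J1

#2 stroke at Sf1  (Sf1 fixes flow; stroke at Sf1)
#3 stroke at J1  (Se1 fixes effort; stroke away)
#0 stroke at R1  (J1: bond 3 brought effort, rest push out)
#1 stroke at I1  (J1 effort already set via bond 3)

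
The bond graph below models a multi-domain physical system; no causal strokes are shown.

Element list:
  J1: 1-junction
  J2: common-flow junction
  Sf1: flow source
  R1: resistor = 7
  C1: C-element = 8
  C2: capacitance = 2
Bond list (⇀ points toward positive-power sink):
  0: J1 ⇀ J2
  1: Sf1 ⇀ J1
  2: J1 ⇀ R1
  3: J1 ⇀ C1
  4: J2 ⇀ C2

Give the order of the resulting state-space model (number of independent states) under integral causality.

bond 1 →Sf1  (source Sf1 imposes f)
bond 0 →J1  (common-f at J1 fixed by 1)
bond 2 →J1  (J1 flow already set via bond 1)
bond 3 →J1  (1-jn J1 has f-setter on 1)
bond 4 →J2  (J2 flow already set via bond 0)

2  (C1, C2 all integral)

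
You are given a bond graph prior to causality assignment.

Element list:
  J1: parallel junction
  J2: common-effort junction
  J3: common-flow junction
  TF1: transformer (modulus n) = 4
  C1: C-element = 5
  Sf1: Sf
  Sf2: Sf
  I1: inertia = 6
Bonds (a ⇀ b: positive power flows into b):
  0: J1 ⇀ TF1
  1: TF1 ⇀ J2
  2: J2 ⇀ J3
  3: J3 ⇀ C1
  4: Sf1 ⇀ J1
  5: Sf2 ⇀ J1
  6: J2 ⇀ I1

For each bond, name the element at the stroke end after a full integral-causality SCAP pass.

b4 →Sf1  (source Sf1 imposes f)
b5 →Sf2  (Sf2: flow source, stroke at near end)
b0 →J1  (J1: last free bond brings effort in)
b1 →TF1  (through TF1, causality passes straight; one stroke at TF1)
b3 →J3  (C1: C, integral causality)
b2 →J2  (J3: last free bond brings flow in)
b6 →I1  (J2: bond 2 brought effort, rest push out)

b0 stroke at J1
b1 stroke at TF1
b2 stroke at J2
b3 stroke at J3
b4 stroke at Sf1
b5 stroke at Sf2
b6 stroke at I1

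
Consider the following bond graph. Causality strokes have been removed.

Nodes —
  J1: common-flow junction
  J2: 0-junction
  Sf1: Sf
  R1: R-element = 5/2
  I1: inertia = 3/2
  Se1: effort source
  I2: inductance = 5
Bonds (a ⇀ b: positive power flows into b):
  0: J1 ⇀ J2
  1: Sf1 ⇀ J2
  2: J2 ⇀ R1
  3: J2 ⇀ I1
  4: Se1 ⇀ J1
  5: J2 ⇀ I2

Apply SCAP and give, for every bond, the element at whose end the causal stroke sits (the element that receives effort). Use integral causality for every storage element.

bond 0 stroke→J2
bond 1 stroke→Sf1
bond 2 stroke→R1
bond 3 stroke→I1
bond 4 stroke→J1
bond 5 stroke→I2

bond 1 |Sf1  (Sf1 fixes flow; stroke at Sf1)
bond 4 |J1  (Se1: effort source, stroke at far end)
bond 0 |J2  (J1: last free bond brings flow in)
bond 2 |R1  (J2 effort already set via bond 0)
bond 3 |I1  (common-e at J2 fixed by 0)
bond 5 |I2  (J2 effort already set via bond 0)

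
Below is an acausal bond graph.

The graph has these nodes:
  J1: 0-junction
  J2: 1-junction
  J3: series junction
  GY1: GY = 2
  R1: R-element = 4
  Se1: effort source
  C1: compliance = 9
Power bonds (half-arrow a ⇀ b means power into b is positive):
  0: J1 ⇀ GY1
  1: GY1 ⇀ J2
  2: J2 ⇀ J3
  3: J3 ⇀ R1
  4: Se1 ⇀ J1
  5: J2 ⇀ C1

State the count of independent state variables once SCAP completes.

1  (C1 all integral)

b4 |J1  (Se1: effort source, stroke at far end)
b0 |GY1  (J1: bond 4 brought effort, rest push out)
b1 |GY1  (through GY1, causality inverts; strokes same side of GY1)
b2 |J2  (J2 flow already set via bond 1)
b5 |J2  (J2 flow already set via bond 1)
b3 |J3  (1-jn J3 has f-setter on 2)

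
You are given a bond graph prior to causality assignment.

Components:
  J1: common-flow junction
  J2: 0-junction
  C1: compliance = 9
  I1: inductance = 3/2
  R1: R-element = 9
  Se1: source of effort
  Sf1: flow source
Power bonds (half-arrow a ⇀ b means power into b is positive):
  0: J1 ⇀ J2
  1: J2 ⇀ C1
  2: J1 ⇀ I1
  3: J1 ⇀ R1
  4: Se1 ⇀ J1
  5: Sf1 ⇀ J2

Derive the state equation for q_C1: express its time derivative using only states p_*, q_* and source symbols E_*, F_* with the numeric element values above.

dq_C1/dt = F_Sf1 + 2*p_I1/3

bond 4 →J1  (source Se1 imposes e)
bond 5 →Sf1  (Sf1 fixes flow; stroke at Sf1)
bond 1 →J2  (prefer integral on C1)
bond 0 →J1  (common-e at J2 fixed by 1)
bond 2 →I1  (I1: I, integral causality)
bond 3 →J1  (J1: bond 2 brought flow, rest push out)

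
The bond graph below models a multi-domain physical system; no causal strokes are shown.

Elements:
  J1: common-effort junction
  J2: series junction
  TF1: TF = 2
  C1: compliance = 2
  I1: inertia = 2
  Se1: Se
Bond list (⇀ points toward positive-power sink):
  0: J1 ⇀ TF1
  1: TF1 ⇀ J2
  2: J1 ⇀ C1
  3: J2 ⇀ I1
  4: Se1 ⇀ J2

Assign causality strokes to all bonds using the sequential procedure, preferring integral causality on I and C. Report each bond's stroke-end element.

#4 →J2  (Se1 (Se) sets effort on bond)
#2 →J1  (C1 outputs effort q/C1)
#0 →TF1  (0-jn J1 has e-setter on 2)
#1 →J2  (TF1 one-in-one-out from 0)
#3 →I1  (closing 1-jn rule on J2)

b0 stroke→TF1
b1 stroke→J2
b2 stroke→J1
b3 stroke→I1
b4 stroke→J2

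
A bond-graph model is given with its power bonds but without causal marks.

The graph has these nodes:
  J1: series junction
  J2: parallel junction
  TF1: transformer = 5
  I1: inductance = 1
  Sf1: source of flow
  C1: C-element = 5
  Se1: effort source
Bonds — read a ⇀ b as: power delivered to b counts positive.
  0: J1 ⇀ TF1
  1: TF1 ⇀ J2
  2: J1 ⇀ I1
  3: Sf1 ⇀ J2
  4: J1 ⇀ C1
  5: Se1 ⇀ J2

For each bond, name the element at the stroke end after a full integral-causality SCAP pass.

bond 3 →Sf1  (Sf1: flow source, stroke at near end)
bond 5 →J2  (Se1 (Se) sets effort on bond)
bond 1 →TF1  (0-jn J2 has e-setter on 5)
bond 0 →J1  (TF TF1: opposite of bond 1)
bond 2 →I1  (prefer integral on I1)
bond 4 →J1  (common-f at J1 fixed by 2)

#0 |J1
#1 |TF1
#2 |I1
#3 |Sf1
#4 |J1
#5 |J2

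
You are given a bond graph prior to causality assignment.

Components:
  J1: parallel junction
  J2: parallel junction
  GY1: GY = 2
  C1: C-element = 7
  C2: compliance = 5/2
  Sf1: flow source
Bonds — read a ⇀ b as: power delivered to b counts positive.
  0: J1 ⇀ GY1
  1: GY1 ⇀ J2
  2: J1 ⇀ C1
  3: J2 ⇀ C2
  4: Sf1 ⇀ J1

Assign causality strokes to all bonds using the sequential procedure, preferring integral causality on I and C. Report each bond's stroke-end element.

b0 →GY1
b1 →GY1
b2 →J1
b3 →J2
b4 →Sf1

bond 4 stroke at Sf1  (Sf1: flow source, stroke at near end)
bond 2 stroke at J1  (prefer integral on C1)
bond 0 stroke at GY1  (J1 effort already set via bond 2)
bond 1 stroke at GY1  (through GY1, causality inverts; strokes same side of GY1)
bond 3 stroke at J2  (J2 needs exactly one e-in)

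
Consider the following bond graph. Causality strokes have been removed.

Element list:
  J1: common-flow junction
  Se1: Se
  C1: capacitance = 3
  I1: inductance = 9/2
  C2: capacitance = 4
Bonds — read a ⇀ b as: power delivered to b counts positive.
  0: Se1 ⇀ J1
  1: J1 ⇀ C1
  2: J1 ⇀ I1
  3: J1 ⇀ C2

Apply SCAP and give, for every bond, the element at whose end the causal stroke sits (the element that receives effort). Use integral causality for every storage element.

#0 →J1
#1 →J1
#2 →I1
#3 →J1

bond 0 →J1  (Se1: effort source, stroke at far end)
bond 1 →J1  (C1: C, integral causality)
bond 2 →I1  (I1 integral (f out))
bond 3 →J1  (common-f at J1 fixed by 2)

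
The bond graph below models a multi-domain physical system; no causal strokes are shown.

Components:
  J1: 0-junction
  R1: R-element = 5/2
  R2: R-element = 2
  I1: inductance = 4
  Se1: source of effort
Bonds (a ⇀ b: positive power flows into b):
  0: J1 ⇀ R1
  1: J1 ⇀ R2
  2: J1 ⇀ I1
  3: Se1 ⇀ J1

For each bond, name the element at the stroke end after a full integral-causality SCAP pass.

bond 3 stroke at J1  (source Se1 imposes e)
bond 0 stroke at R1  (J1: bond 3 brought effort, rest push out)
bond 1 stroke at R2  (common-e at J1 fixed by 3)
bond 2 stroke at I1  (0-jn J1 has e-setter on 3)

#0 →R1
#1 →R2
#2 →I1
#3 →J1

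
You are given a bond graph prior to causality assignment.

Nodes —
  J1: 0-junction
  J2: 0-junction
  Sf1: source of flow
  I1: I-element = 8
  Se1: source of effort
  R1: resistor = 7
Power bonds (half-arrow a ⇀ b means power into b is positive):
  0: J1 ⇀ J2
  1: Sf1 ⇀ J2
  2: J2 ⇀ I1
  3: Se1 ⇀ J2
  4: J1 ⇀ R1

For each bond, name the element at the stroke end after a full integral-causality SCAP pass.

bond 1 stroke→Sf1  (Sf1 (Sf) sets flow on bond)
bond 3 stroke→J2  (source Se1 imposes e)
bond 0 stroke→J1  (0-jn J2 has e-setter on 3)
bond 2 stroke→I1  (J2 effort already set via bond 3)
bond 4 stroke→R1  (J1: bond 0 brought effort, rest push out)

bond 0 stroke→J1
bond 1 stroke→Sf1
bond 2 stroke→I1
bond 3 stroke→J2
bond 4 stroke→R1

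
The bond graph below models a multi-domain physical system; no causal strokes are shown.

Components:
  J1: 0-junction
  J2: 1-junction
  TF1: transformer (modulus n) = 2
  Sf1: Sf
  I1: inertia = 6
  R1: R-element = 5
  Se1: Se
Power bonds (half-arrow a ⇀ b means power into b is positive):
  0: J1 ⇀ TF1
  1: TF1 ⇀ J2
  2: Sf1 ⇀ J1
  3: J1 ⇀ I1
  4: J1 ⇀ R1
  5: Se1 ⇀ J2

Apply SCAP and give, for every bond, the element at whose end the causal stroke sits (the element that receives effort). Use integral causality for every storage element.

b0 →J1
b1 →TF1
b2 →Sf1
b3 →I1
b4 →R1
b5 →J2

b2 |Sf1  (Sf1 fixes flow; stroke at Sf1)
b5 |J2  (Se1 (Se) sets effort on bond)
b1 |TF1  (only one flow-in slot at J2)
b0 |J1  (TF1 one-in-one-out from 1)
b3 |I1  (J1 effort already set via bond 0)
b4 |R1  (J1: bond 0 brought effort, rest push out)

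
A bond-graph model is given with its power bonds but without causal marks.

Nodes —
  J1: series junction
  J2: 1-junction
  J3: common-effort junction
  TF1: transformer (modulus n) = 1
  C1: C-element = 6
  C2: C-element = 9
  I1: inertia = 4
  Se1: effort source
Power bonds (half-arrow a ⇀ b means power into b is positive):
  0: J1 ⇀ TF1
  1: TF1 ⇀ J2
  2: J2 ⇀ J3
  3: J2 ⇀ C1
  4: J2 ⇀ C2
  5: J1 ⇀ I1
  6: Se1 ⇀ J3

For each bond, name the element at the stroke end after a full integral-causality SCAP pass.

b6 |J3  (source Se1 imposes e)
b2 |J2  (J3: bond 6 brought effort, rest push out)
b3 |J2  (C1 outputs effort q/C1)
b4 |J2  (C2 outputs effort q/C2)
b1 |TF1  (closing 1-jn rule on J2)
b0 |J1  (through TF1, causality passes straight; one stroke at TF1)
b5 |I1  (J1 needs exactly one f-in)

#0 →J1
#1 →TF1
#2 →J2
#3 →J2
#4 →J2
#5 →I1
#6 →J3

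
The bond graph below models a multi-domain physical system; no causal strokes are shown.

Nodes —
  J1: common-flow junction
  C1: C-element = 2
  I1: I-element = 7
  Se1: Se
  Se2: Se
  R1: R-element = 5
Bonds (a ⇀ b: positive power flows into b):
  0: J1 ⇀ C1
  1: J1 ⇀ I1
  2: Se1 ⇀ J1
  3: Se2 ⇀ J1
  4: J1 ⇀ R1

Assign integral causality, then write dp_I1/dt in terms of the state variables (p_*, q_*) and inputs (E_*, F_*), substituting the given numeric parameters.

dp_I1/dt = E_Se1 + E_Se2 - 5*p_I1/7 - q_C1/2

b2 →J1  (source Se1 imposes e)
b3 →J1  (Se2: effort source, stroke at far end)
b0 →J1  (C1 outputs effort q/C1)
b1 →I1  (I1 outputs flow p/I1)
b4 →J1  (1-jn J1 has f-setter on 1)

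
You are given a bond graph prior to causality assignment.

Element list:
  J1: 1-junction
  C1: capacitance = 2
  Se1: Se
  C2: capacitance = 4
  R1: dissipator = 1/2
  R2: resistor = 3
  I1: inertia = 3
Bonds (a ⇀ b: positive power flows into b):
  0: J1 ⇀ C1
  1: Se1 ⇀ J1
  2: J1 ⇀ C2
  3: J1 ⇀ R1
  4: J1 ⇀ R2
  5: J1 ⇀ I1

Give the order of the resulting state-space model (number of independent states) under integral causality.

β1 stroke→J1  (source Se1 imposes e)
β0 stroke→J1  (C1 integral (e out))
β2 stroke→J1  (C2 integral (e out))
β5 stroke→I1  (I1 outputs flow p/I1)
β3 stroke→J1  (common-f at J1 fixed by 5)
β4 stroke→J1  (1-jn J1 has f-setter on 5)

3  (C1, C2, I1 all integral)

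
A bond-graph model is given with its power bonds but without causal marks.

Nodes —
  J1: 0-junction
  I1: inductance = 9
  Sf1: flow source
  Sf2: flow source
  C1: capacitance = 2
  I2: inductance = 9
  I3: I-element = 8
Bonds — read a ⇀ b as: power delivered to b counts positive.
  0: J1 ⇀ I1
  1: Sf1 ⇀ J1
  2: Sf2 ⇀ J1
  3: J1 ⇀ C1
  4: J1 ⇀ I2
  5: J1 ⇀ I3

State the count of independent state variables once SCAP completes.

b1 |Sf1  (source Sf1 imposes f)
b2 |Sf2  (source Sf2 imposes f)
b0 |I1  (I1 outputs flow p/I1)
b3 |J1  (C1 integral (e out))
b4 |I2  (common-e at J1 fixed by 3)
b5 |I3  (J1: bond 3 brought effort, rest push out)

4  (C1, I1, I2, I3 all integral)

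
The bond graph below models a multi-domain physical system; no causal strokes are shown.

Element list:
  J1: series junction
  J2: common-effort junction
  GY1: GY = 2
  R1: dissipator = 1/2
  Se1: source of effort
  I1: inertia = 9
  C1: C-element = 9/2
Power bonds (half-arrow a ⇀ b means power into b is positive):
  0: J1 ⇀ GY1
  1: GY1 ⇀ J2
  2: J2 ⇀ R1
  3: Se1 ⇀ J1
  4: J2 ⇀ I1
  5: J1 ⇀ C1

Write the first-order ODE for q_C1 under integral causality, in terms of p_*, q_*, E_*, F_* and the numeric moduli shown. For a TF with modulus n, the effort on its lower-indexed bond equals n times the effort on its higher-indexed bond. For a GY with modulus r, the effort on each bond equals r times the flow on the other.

bond 3 stroke→J1  (Se1 fixes effort; stroke away)
bond 4 stroke→I1  (prefer integral on I1)
bond 5 stroke→J1  (C1 outputs effort q/C1)
bond 0 stroke→GY1  (closing 1-jn rule on J1)
bond 1 stroke→GY1  (GY1 both-in/both-out from 0)
bond 2 stroke→J2  (only one effort-in slot at J2)

dq_C1/dt = E_Se1/8 - p_I1/36 - q_C1/36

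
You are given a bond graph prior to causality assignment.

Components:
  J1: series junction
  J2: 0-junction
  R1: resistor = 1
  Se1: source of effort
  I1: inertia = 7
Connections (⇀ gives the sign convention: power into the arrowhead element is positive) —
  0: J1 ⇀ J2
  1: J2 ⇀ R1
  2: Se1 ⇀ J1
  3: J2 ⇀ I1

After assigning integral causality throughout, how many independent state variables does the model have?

1  (I1 all integral)

#2 stroke at J1  (Se1: effort source, stroke at far end)
#0 stroke at J2  (only one flow-in slot at J1)
#1 stroke at R1  (common-e at J2 fixed by 0)
#3 stroke at I1  (J2 effort already set via bond 0)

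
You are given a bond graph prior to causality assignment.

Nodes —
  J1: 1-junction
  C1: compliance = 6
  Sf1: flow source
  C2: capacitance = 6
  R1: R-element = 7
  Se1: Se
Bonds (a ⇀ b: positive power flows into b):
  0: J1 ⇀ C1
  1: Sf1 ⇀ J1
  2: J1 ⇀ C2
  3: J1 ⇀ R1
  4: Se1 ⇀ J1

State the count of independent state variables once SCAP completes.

b1 stroke at Sf1  (Sf1: flow source, stroke at near end)
b4 stroke at J1  (source Se1 imposes e)
b0 stroke at J1  (1-jn J1 has f-setter on 1)
b2 stroke at J1  (1-jn J1 has f-setter on 1)
b3 stroke at J1  (J1 flow already set via bond 1)

2  (C1, C2 all integral)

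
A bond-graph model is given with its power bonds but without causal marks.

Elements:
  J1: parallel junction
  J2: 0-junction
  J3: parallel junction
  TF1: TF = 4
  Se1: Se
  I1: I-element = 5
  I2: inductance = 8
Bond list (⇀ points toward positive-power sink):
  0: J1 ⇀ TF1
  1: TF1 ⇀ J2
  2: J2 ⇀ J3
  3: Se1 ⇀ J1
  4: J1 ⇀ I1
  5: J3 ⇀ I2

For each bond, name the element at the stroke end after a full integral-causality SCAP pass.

β3 stroke→J1  (Se1 (Se) sets effort on bond)
β0 stroke→TF1  (J1 effort already set via bond 3)
β4 stroke→I1  (J1 effort already set via bond 3)
β1 stroke→J2  (TF1 one-in-one-out from 0)
β2 stroke→J3  (J2: bond 1 brought effort, rest push out)
β5 stroke→I2  (J3: bond 2 brought effort, rest push out)

#0 |TF1
#1 |J2
#2 |J3
#3 |J1
#4 |I1
#5 |I2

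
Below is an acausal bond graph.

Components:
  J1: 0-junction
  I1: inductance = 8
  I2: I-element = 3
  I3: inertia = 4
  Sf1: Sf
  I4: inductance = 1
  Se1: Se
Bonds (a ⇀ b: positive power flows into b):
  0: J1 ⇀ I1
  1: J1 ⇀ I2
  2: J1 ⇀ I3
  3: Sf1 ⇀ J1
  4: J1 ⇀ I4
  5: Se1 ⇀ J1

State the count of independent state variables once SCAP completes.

#3 |Sf1  (source Sf1 imposes f)
#5 |J1  (source Se1 imposes e)
#0 |I1  (0-jn J1 has e-setter on 5)
#1 |I2  (J1: bond 5 brought effort, rest push out)
#2 |I3  (0-jn J1 has e-setter on 5)
#4 |I4  (0-jn J1 has e-setter on 5)

4  (I1, I2, I3, I4 all integral)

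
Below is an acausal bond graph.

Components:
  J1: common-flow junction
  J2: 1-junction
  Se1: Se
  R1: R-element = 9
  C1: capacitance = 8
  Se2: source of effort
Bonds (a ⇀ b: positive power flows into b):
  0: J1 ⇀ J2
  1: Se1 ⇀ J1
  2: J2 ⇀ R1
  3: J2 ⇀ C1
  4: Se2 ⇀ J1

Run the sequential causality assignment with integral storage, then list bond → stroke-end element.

#0 →J2
#1 →J1
#2 →R1
#3 →J2
#4 →J1

bond 1 stroke at J1  (Se1: effort source, stroke at far end)
bond 4 stroke at J1  (Se2 fixes effort; stroke away)
bond 0 stroke at J2  (J1: last free bond brings flow in)
bond 3 stroke at J2  (C1 integral (e out))
bond 2 stroke at R1  (closing 1-jn rule on J2)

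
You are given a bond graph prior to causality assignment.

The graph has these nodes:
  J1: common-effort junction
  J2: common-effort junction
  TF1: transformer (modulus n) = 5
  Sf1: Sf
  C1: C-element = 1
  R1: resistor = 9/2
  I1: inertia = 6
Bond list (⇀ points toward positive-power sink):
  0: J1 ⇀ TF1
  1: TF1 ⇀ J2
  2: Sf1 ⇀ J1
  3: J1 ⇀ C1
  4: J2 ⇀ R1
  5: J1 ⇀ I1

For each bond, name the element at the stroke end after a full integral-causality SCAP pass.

#2 →Sf1  (Sf1 fixes flow; stroke at Sf1)
#3 →J1  (C1: C, integral causality)
#0 →TF1  (J1 effort already set via bond 3)
#5 →I1  (J1 effort already set via bond 3)
#1 →J2  (through TF1, causality passes straight; one stroke at TF1)
#4 →R1  (J2: bond 1 brought effort, rest push out)

#0 →TF1
#1 →J2
#2 →Sf1
#3 →J1
#4 →R1
#5 →I1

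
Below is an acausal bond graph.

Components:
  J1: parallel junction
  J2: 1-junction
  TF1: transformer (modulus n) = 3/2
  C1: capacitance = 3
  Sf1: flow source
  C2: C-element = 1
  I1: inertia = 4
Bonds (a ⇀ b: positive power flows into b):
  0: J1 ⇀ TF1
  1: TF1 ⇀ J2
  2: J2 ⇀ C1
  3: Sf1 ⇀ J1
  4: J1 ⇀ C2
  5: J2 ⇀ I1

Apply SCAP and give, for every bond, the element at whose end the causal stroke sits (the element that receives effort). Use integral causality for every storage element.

bond 3 stroke at Sf1  (Sf1 (Sf) sets flow on bond)
bond 2 stroke at J2  (prefer integral on C1)
bond 4 stroke at J1  (C2: C, integral causality)
bond 0 stroke at TF1  (J1: bond 4 brought effort, rest push out)
bond 1 stroke at J2  (TF1: transformer flips bond 0)
bond 5 stroke at I1  (closing 1-jn rule on J2)

β0 |TF1
β1 |J2
β2 |J2
β3 |Sf1
β4 |J1
β5 |I1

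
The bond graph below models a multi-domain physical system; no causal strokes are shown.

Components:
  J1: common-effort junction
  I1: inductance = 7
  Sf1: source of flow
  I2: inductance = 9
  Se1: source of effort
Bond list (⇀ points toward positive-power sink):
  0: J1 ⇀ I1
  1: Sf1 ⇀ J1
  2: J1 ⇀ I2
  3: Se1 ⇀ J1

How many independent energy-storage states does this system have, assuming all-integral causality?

2  (I1, I2 all integral)

bond 1 stroke at Sf1  (Sf1 fixes flow; stroke at Sf1)
bond 3 stroke at J1  (Se1 (Se) sets effort on bond)
bond 0 stroke at I1  (common-e at J1 fixed by 3)
bond 2 stroke at I2  (J1: bond 3 brought effort, rest push out)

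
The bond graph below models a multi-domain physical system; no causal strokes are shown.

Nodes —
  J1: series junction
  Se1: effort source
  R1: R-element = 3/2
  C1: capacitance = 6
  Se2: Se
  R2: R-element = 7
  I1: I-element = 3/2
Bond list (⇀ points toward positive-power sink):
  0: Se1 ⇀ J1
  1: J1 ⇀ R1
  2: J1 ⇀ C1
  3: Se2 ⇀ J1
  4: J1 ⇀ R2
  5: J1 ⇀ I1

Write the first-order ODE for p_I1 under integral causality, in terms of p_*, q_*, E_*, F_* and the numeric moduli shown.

dp_I1/dt = E_Se1 + E_Se2 - 17*p_I1/3 - q_C1/6

bond 0 stroke at J1  (Se1: effort source, stroke at far end)
bond 3 stroke at J1  (source Se2 imposes e)
bond 2 stroke at J1  (prefer integral on C1)
bond 5 stroke at I1  (I1 outputs flow p/I1)
bond 1 stroke at J1  (J1: bond 5 brought flow, rest push out)
bond 4 stroke at J1  (1-jn J1 has f-setter on 5)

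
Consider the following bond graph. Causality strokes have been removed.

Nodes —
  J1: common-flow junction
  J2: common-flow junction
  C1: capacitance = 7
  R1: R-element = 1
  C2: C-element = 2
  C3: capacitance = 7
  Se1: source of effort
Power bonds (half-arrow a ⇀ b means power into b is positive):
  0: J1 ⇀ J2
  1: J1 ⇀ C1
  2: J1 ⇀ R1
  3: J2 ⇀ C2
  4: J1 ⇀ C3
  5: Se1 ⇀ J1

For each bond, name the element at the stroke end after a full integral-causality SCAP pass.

#0 |J1
#1 |J1
#2 |R1
#3 |J2
#4 |J1
#5 |J1

#5 stroke→J1  (source Se1 imposes e)
#1 stroke→J1  (C1: C, integral causality)
#3 stroke→J2  (C2 outputs effort q/C2)
#0 stroke→J1  (only one flow-in slot at J2)
#4 stroke→J1  (prefer integral on C3)
#2 stroke→R1  (closing 1-jn rule on J1)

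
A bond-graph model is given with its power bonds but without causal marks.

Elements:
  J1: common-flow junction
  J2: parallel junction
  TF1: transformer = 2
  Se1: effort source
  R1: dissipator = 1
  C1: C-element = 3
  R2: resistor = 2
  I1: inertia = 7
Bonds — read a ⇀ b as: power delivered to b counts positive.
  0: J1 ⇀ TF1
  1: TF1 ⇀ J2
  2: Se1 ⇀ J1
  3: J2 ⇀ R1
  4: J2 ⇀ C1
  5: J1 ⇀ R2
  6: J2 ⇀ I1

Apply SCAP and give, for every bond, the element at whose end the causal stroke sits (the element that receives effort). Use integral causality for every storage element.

#2 |J1  (source Se1 imposes e)
#4 |J2  (C1: C, integral causality)
#1 |TF1  (0-jn J2 has e-setter on 4)
#3 |R1  (0-jn J2 has e-setter on 4)
#6 |I1  (0-jn J2 has e-setter on 4)
#0 |J1  (TF TF1: opposite of bond 1)
#5 |R2  (only one flow-in slot at J1)

β0 |J1
β1 |TF1
β2 |J1
β3 |R1
β4 |J2
β5 |R2
β6 |I1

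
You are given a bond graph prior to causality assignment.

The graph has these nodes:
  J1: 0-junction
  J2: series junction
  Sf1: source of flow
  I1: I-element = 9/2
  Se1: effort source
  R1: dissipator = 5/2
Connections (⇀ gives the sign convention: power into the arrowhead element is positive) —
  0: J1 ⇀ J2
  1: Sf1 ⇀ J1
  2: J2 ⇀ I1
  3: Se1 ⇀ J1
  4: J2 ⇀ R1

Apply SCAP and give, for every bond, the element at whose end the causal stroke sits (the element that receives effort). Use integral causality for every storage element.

b1 stroke at Sf1  (Sf1 fixes flow; stroke at Sf1)
b3 stroke at J1  (Se1: effort source, stroke at far end)
b0 stroke at J2  (J1: bond 3 brought effort, rest push out)
b2 stroke at I1  (I1 outputs flow p/I1)
b4 stroke at J2  (J2: bond 2 brought flow, rest push out)

b0 stroke→J2
b1 stroke→Sf1
b2 stroke→I1
b3 stroke→J1
b4 stroke→J2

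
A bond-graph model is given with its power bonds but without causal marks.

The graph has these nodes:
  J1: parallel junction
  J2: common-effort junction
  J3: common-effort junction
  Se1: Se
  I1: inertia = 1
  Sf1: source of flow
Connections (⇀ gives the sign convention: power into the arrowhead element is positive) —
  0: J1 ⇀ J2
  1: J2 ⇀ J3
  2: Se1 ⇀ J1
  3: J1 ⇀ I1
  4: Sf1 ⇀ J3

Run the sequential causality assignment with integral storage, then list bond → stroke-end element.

bond 0 →J2
bond 1 →J3
bond 2 →J1
bond 3 →I1
bond 4 →Sf1

b2 stroke at J1  (source Se1 imposes e)
b4 stroke at Sf1  (source Sf1 imposes f)
b0 stroke at J2  (0-jn J1 has e-setter on 2)
b3 stroke at I1  (J1: bond 2 brought effort, rest push out)
b1 stroke at J3  (J2 effort already set via bond 0)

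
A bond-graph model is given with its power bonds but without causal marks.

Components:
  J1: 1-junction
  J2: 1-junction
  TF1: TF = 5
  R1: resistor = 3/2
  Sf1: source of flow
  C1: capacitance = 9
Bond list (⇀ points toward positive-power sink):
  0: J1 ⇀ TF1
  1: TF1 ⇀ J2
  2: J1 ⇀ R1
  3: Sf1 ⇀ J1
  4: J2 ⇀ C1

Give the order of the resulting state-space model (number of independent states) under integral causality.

1  (C1 all integral)

#3 stroke→Sf1  (Sf1 (Sf) sets flow on bond)
#0 stroke→J1  (J1: bond 3 brought flow, rest push out)
#2 stroke→J1  (common-f at J1 fixed by 3)
#1 stroke→TF1  (through TF1, causality passes straight; one stroke at TF1)
#4 stroke→J2  (1-jn J2 has f-setter on 1)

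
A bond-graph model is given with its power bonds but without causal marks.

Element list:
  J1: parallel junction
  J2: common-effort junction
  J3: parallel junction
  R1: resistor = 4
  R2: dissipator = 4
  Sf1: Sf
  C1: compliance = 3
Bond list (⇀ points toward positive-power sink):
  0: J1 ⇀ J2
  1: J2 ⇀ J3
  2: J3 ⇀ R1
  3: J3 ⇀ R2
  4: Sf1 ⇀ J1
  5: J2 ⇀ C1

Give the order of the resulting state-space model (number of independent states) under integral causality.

1  (C1 all integral)

β4 |Sf1  (source Sf1 imposes f)
β0 |J1  (J1 needs exactly one e-in)
β5 |J2  (C1: C, integral causality)
β1 |J3  (J2: bond 5 brought effort, rest push out)
β2 |R1  (J3: bond 1 brought effort, rest push out)
β3 |R2  (J3 effort already set via bond 1)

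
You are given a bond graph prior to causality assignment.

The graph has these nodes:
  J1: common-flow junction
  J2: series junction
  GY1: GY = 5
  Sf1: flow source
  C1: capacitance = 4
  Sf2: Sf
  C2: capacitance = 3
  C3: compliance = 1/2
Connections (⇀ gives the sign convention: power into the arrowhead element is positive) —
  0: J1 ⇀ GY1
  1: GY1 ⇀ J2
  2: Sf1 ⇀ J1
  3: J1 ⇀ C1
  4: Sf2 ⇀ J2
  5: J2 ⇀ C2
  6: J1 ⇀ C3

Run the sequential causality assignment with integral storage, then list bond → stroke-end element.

#2 |Sf1  (Sf1 (Sf) sets flow on bond)
#4 |Sf2  (source Sf2 imposes f)
#0 |J1  (J1 flow already set via bond 2)
#3 |J1  (J1: bond 2 brought flow, rest push out)
#6 |J1  (1-jn J1 has f-setter on 2)
#1 |J2  (common-f at J2 fixed by 4)
#5 |J2  (1-jn J2 has f-setter on 4)

b0 stroke at J1
b1 stroke at J2
b2 stroke at Sf1
b3 stroke at J1
b4 stroke at Sf2
b5 stroke at J2
b6 stroke at J1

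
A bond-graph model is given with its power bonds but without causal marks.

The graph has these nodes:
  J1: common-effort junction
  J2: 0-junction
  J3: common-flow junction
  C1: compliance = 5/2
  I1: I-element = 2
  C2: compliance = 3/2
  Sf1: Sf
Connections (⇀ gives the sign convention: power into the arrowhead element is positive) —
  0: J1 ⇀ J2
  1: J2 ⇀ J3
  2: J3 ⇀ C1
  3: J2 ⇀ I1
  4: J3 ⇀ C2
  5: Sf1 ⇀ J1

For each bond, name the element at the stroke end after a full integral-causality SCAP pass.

#5 |Sf1  (source Sf1 imposes f)
#0 |J1  (J1 needs exactly one e-in)
#2 |J3  (C1 integral (e out))
#3 |I1  (I1: I, integral causality)
#1 |J2  (J2 needs exactly one e-in)
#4 |J3  (J3 flow already set via bond 1)

b0 stroke at J1
b1 stroke at J2
b2 stroke at J3
b3 stroke at I1
b4 stroke at J3
b5 stroke at Sf1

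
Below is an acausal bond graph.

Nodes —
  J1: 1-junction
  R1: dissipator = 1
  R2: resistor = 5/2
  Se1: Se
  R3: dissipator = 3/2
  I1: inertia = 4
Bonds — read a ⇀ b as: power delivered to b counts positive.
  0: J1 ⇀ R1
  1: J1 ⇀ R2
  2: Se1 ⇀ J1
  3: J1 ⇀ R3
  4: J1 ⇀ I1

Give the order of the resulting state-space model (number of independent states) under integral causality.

bond 2 stroke at J1  (source Se1 imposes e)
bond 4 stroke at I1  (prefer integral on I1)
bond 0 stroke at J1  (J1: bond 4 brought flow, rest push out)
bond 1 stroke at J1  (1-jn J1 has f-setter on 4)
bond 3 stroke at J1  (J1 flow already set via bond 4)

1  (I1 all integral)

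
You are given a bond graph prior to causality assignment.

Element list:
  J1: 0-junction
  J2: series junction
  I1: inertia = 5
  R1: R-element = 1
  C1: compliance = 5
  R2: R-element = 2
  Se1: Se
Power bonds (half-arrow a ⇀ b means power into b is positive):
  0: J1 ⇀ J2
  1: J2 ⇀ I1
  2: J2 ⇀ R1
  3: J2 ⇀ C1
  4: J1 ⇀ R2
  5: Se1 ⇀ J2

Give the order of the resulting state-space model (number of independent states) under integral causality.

2  (C1, I1 all integral)

β5 stroke at J2  (Se1 fixes effort; stroke away)
β1 stroke at I1  (prefer integral on I1)
β0 stroke at J2  (J2: bond 1 brought flow, rest push out)
β2 stroke at J2  (common-f at J2 fixed by 1)
β3 stroke at J2  (1-jn J2 has f-setter on 1)
β4 stroke at J1  (closing 0-jn rule on J1)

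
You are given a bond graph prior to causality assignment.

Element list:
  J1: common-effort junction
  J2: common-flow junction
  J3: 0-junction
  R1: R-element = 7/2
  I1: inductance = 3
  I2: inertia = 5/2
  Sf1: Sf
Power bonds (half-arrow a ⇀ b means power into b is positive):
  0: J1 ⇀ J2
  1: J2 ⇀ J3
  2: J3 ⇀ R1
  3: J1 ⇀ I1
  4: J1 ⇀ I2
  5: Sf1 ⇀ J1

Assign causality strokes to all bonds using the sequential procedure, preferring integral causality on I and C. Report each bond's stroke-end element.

bond 0 stroke at J1
bond 1 stroke at J2
bond 2 stroke at J3
bond 3 stroke at I1
bond 4 stroke at I2
bond 5 stroke at Sf1

β5 stroke at Sf1  (Sf1 (Sf) sets flow on bond)
β3 stroke at I1  (I1: I, integral causality)
β4 stroke at I2  (I2 outputs flow p/I2)
β0 stroke at J1  (J1 needs exactly one e-in)
β1 stroke at J2  (J2: bond 0 brought flow, rest push out)
β2 stroke at J3  (closing 0-jn rule on J3)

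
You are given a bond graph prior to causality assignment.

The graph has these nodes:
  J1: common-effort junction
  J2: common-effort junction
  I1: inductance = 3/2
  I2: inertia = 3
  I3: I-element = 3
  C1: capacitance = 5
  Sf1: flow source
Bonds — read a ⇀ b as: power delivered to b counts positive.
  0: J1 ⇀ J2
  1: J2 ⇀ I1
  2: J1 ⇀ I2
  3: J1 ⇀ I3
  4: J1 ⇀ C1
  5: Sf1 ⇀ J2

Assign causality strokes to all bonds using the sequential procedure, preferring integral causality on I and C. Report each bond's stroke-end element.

b5 stroke at Sf1  (Sf1 (Sf) sets flow on bond)
b1 stroke at I1  (I1 integral (f out))
b0 stroke at J2  (closing 0-jn rule on J2)
b2 stroke at I2  (I2: I, integral causality)
b3 stroke at I3  (I3 integral (f out))
b4 stroke at J1  (only one effort-in slot at J1)

bond 0 →J2
bond 1 →I1
bond 2 →I2
bond 3 →I3
bond 4 →J1
bond 5 →Sf1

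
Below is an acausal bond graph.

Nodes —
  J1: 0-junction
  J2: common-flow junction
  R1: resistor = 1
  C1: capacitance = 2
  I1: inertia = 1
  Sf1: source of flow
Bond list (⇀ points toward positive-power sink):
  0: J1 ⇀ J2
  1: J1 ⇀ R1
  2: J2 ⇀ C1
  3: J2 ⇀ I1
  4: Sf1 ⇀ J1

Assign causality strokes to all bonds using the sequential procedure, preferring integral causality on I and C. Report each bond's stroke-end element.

bond 4 |Sf1  (Sf1 fixes flow; stroke at Sf1)
bond 2 |J2  (C1 integral (e out))
bond 3 |I1  (I1 integral (f out))
bond 0 |J2  (J2 flow already set via bond 3)
bond 1 |J1  (only one effort-in slot at J1)

b0 →J2
b1 →J1
b2 →J2
b3 →I1
b4 →Sf1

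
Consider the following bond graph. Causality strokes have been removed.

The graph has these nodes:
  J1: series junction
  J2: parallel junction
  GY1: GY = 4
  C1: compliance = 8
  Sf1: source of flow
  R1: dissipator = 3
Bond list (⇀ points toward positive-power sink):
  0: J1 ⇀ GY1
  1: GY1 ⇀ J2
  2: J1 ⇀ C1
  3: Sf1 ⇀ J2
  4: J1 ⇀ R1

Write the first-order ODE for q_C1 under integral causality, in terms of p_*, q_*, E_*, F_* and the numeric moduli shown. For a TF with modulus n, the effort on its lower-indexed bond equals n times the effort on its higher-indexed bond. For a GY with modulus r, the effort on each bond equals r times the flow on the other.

dq_C1/dt = 4*F_Sf1/3 - q_C1/24

#3 stroke→Sf1  (Sf1: flow source, stroke at near end)
#1 stroke→J2  (only one effort-in slot at J2)
#0 stroke→J1  (through GY1, causality inverts; strokes same side of GY1)
#2 stroke→J1  (C1 outputs effort q/C1)
#4 stroke→R1  (J1: last free bond brings flow in)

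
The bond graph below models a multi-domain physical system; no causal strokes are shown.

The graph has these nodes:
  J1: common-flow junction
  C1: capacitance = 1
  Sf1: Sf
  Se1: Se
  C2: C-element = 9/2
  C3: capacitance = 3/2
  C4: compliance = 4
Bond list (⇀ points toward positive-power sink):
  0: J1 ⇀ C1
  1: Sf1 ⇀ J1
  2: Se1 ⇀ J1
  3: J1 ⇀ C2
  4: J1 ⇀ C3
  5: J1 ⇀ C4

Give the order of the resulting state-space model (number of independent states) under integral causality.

bond 1 stroke at Sf1  (Sf1 (Sf) sets flow on bond)
bond 2 stroke at J1  (Se1 (Se) sets effort on bond)
bond 0 stroke at J1  (1-jn J1 has f-setter on 1)
bond 3 stroke at J1  (J1: bond 1 brought flow, rest push out)
bond 4 stroke at J1  (1-jn J1 has f-setter on 1)
bond 5 stroke at J1  (1-jn J1 has f-setter on 1)

4  (C1, C2, C3, C4 all integral)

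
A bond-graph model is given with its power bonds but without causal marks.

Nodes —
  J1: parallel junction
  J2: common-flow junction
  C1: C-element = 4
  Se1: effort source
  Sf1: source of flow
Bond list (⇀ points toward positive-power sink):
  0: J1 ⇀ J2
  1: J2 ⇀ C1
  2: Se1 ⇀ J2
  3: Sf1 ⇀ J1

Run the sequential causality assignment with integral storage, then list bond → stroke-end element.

bond 2 |J2  (Se1: effort source, stroke at far end)
bond 3 |Sf1  (Sf1 fixes flow; stroke at Sf1)
bond 0 |J1  (closing 0-jn rule on J1)
bond 1 |J2  (J2 flow already set via bond 0)

β0 stroke→J1
β1 stroke→J2
β2 stroke→J2
β3 stroke→Sf1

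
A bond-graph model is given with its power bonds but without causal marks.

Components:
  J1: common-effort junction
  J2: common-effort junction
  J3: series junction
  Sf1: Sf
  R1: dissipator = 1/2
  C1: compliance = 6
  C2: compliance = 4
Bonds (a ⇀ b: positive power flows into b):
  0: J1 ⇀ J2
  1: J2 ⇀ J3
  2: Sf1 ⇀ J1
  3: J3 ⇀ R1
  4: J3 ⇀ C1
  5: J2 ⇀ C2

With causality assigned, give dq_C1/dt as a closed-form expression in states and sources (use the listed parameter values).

dq_C1/dt = -q_C1/3 + q_C2/2

#2 |Sf1  (Sf1 fixes flow; stroke at Sf1)
#0 |J1  (J1 needs exactly one e-in)
#4 |J3  (C1: C, integral causality)
#5 |J2  (C2: C, integral causality)
#1 |J3  (J2 effort already set via bond 5)
#3 |R1  (only one flow-in slot at J3)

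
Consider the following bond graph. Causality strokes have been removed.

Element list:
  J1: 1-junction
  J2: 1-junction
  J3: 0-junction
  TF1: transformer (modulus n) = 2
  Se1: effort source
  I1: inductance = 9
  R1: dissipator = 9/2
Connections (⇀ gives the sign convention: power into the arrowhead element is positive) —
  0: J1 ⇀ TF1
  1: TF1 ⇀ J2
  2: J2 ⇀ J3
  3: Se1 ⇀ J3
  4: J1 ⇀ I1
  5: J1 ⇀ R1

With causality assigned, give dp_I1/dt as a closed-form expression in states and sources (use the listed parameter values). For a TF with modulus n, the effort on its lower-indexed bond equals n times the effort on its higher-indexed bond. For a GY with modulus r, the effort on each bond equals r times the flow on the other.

dp_I1/dt = -2*E_Se1 - p_I1/2

#3 →J3  (Se1: effort source, stroke at far end)
#2 →J2  (J3: bond 3 brought effort, rest push out)
#1 →TF1  (J2: last free bond brings flow in)
#0 →J1  (through TF1, causality passes straight; one stroke at TF1)
#4 →I1  (I1: I, integral causality)
#5 →J1  (common-f at J1 fixed by 4)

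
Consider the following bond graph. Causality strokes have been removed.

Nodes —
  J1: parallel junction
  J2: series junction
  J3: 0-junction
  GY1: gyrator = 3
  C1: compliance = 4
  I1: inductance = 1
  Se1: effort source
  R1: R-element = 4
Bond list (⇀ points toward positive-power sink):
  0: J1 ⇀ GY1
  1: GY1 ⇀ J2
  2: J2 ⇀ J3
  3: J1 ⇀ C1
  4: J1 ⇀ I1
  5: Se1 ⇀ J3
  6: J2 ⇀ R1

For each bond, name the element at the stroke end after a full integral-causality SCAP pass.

β5 →J3  (Se1: effort source, stroke at far end)
β2 →J2  (J3: bond 5 brought effort, rest push out)
β3 →J1  (C1 outputs effort q/C1)
β0 →GY1  (J1: bond 3 brought effort, rest push out)
β4 →I1  (J1 effort already set via bond 3)
β1 →GY1  (through GY1, causality inverts; strokes same side of GY1)
β6 →J2  (J2: bond 1 brought flow, rest push out)

bond 0 |GY1
bond 1 |GY1
bond 2 |J2
bond 3 |J1
bond 4 |I1
bond 5 |J3
bond 6 |J2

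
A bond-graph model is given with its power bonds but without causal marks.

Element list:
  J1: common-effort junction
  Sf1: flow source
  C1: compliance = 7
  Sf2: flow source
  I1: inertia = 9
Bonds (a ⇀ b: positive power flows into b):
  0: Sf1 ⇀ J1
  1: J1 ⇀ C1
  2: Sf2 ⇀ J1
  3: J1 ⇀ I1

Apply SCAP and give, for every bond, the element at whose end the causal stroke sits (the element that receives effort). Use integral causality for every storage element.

b0 stroke→Sf1  (Sf1: flow source, stroke at near end)
b2 stroke→Sf2  (Sf2 (Sf) sets flow on bond)
b1 stroke→J1  (C1 integral (e out))
b3 stroke→I1  (J1 effort already set via bond 1)

β0 |Sf1
β1 |J1
β2 |Sf2
β3 |I1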